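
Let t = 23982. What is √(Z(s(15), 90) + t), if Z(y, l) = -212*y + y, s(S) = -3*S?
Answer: √33477 ≈ 182.97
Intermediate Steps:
Z(y, l) = -211*y
√(Z(s(15), 90) + t) = √(-(-633)*15 + 23982) = √(-211*(-45) + 23982) = √(9495 + 23982) = √33477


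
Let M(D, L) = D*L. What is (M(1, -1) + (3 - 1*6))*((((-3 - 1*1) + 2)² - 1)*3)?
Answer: -36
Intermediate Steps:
(M(1, -1) + (3 - 1*6))*((((-3 - 1*1) + 2)² - 1)*3) = (1*(-1) + (3 - 1*6))*((((-3 - 1*1) + 2)² - 1)*3) = (-1 + (3 - 6))*((((-3 - 1) + 2)² - 1)*3) = (-1 - 3)*(((-4 + 2)² - 1)*3) = -4*((-2)² - 1)*3 = -4*(4 - 1)*3 = -12*3 = -4*9 = -36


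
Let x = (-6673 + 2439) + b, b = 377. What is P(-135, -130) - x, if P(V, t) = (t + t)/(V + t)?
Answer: 204473/53 ≈ 3858.0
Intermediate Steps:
P(V, t) = 2*t/(V + t) (P(V, t) = (2*t)/(V + t) = 2*t/(V + t))
x = -3857 (x = (-6673 + 2439) + 377 = -4234 + 377 = -3857)
P(-135, -130) - x = 2*(-130)/(-135 - 130) - 1*(-3857) = 2*(-130)/(-265) + 3857 = 2*(-130)*(-1/265) + 3857 = 52/53 + 3857 = 204473/53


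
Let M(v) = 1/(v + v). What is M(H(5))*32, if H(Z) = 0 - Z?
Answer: -16/5 ≈ -3.2000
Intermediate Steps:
H(Z) = -Z
M(v) = 1/(2*v)
M(H(5))*32 = (1/(2*((-1*5))))*32 = ((½)/(-5))*32 = ((½)*(-⅕))*32 = -⅒*32 = -16/5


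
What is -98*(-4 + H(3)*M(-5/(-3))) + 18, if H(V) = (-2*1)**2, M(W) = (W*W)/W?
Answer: -730/3 ≈ -243.33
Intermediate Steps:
M(W) = W (M(W) = W**2/W = W)
H(V) = 4 (H(V) = (-2)**2 = 4)
-98*(-4 + H(3)*M(-5/(-3))) + 18 = -98*(-4 + 4*(-5/(-3))) + 18 = -98*(-4 + 4*(-5*(-1/3))) + 18 = -98*(-4 + 4*(5/3)) + 18 = -98*(-4 + 20/3) + 18 = -98*8/3 + 18 = -784/3 + 18 = -730/3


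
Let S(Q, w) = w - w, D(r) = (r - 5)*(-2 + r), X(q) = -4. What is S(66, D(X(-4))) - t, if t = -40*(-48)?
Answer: -1920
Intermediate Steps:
D(r) = (-5 + r)*(-2 + r)
S(Q, w) = 0
t = 1920
S(66, D(X(-4))) - t = 0 - 1*1920 = 0 - 1920 = -1920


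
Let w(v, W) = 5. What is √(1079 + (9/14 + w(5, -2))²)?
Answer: 5*√8709/14 ≈ 33.329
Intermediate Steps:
√(1079 + (9/14 + w(5, -2))²) = √(1079 + (9/14 + 5)²) = √(1079 + (79/14)²) = √(1079 + 6241/196) = √(217725/196) = 5*√8709/14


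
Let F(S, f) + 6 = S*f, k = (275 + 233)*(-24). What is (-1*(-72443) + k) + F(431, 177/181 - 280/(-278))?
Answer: 1537229388/25159 ≈ 61101.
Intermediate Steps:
k = -12192 (k = 508*(-24) = -12192)
F(S, f) = -6 + S*f
(-1*(-72443) + k) + F(431, 177/181 - 280/(-278)) = (-1*(-72443) - 12192) + (-6 + 431*(177/181 - 280/(-278))) = (72443 - 12192) + (-6 + 431*(177*(1/181) - 280*(-1/278))) = 60251 + (-6 + 431*(177/181 + 140/139)) = 60251 + (-6 + 431*(49943/25159)) = 60251 + (-6 + 21525433/25159) = 60251 + 21374479/25159 = 1537229388/25159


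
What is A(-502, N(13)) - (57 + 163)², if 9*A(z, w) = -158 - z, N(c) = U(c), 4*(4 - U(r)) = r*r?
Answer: -435256/9 ≈ -48362.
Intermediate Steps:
U(r) = 4 - r²/4 (U(r) = 4 - r*r/4 = 4 - r²/4)
N(c) = 4 - c²/4
A(z, w) = -158/9 - z/9 (A(z, w) = (-158 - z)/9 = -158/9 - z/9)
A(-502, N(13)) - (57 + 163)² = (-158/9 - ⅑*(-502)) - (57 + 163)² = (-158/9 + 502/9) - 1*220² = 344/9 - 1*48400 = 344/9 - 48400 = -435256/9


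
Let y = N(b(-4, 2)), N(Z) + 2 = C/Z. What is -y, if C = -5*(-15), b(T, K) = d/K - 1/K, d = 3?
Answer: -73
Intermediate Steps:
b(T, K) = 2/K (b(T, K) = 3/K - 1/K = 2/K)
C = 75
N(Z) = -2 + 75/Z
y = 73 (y = -2 + 75/((2/2)) = -2 + 75/((2*(½))) = -2 + 75/1 = -2 + 75*1 = -2 + 75 = 73)
-y = -1*73 = -73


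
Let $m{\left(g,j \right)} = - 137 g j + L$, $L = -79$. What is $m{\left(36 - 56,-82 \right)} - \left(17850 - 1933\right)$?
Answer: $-240676$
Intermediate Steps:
$m{\left(g,j \right)} = -79 - 137 g j$ ($m{\left(g,j \right)} = - 137 g j - 79 = -79 - 137 g j$)
$m{\left(36 - 56,-82 \right)} - \left(17850 - 1933\right) = \left(-79 - 137 \left(36 - 56\right) \left(-82\right)\right) - \left(17850 - 1933\right) = \left(-79 - \left(-2740\right) \left(-82\right)\right) - \left(17850 - 1933\right) = \left(-79 - 224680\right) - 15917 = -224759 - 15917 = -240676$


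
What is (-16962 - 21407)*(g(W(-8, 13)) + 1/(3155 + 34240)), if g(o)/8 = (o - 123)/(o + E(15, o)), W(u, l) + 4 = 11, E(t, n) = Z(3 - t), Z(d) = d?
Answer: -266300543297/37395 ≈ -7.1213e+6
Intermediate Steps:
E(t, n) = 3 - t
W(u, l) = 7 (W(u, l) = -4 + 11 = 7)
g(o) = 8*(-123 + o)/(-12 + o) (g(o) = 8*((o - 123)/(o + (3 - 1*15))) = 8*((-123 + o)/(o + (3 - 15))) = 8*((-123 + o)/(o - 12)) = 8*((-123 + o)/(-12 + o)) = 8*(-123 + o)/(-12 + o))
(-16962 - 21407)*(g(W(-8, 13)) + 1/(3155 + 34240)) = (-16962 - 21407)*(8*(-123 + 7)/(-12 + 7) + 1/(3155 + 34240)) = -38369*(8*(-116)/(-5) + 1/37395) = -38369*(8*(-1/5)*(-116) + 1/37395) = -38369*(928/5 + 1/37395) = -38369*6940513/37395 = -266300543297/37395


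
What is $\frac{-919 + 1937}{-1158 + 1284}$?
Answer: $\frac{509}{63} \approx 8.0794$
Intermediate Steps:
$\frac{-919 + 1937}{-1158 + 1284} = \frac{1018}{126} = 1018 \cdot \frac{1}{126} = \frac{509}{63}$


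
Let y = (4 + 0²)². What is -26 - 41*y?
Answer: -682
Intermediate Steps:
y = 16 (y = (4 + 0)² = 4² = 16)
-26 - 41*y = -26 - 41*16 = -26 - 656 = -682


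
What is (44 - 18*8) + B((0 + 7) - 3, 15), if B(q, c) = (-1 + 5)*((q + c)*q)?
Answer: 204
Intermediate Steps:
B(q, c) = 4*q*(c + q) (B(q, c) = 4*((c + q)*q) = 4*(q*(c + q)) = 4*q*(c + q))
(44 - 18*8) + B((0 + 7) - 3, 15) = (44 - 18*8) + 4*((0 + 7) - 3)*(15 + ((0 + 7) - 3)) = (44 - 144) + 4*(7 - 3)*(15 + (7 - 3)) = -100 + 4*4*(15 + 4) = -100 + 4*4*19 = -100 + 304 = 204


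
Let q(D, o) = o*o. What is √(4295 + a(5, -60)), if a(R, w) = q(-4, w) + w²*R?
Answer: √25895 ≈ 160.92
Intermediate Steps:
q(D, o) = o²
a(R, w) = w² + R*w² (a(R, w) = w² + w²*R = w² + R*w²)
√(4295 + a(5, -60)) = √(4295 + (-60)²*(1 + 5)) = √(4295 + 3600*6) = √(4295 + 21600) = √25895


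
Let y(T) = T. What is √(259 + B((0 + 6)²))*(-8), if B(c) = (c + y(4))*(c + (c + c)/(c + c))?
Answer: -8*√1739 ≈ -333.61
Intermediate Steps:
B(c) = (1 + c)*(4 + c) (B(c) = (c + 4)*(c + (c + c)/(c + c)) = (4 + c)*(c + (2*c)/((2*c))) = (4 + c)*(c + (2*c)*(1/(2*c))) = (4 + c)*(c + 1) = (4 + c)*(1 + c) = (1 + c)*(4 + c))
√(259 + B((0 + 6)²))*(-8) = √(259 + (4 + ((0 + 6)²)² + 5*(0 + 6)²))*(-8) = √(259 + (4 + (6²)² + 5*6²))*(-8) = √(259 + (4 + 36² + 5*36))*(-8) = √(259 + (4 + 1296 + 180))*(-8) = √(259 + 1480)*(-8) = √1739*(-8) = -8*√1739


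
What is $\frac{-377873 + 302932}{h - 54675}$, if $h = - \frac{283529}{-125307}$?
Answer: $\frac{9390631887}{6850876696} \approx 1.3707$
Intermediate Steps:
$h = \frac{283529}{125307}$ ($h = \left(-283529\right) \left(- \frac{1}{125307}\right) = \frac{283529}{125307} \approx 2.2627$)
$\frac{-377873 + 302932}{h - 54675} = \frac{-377873 + 302932}{\frac{283529}{125307} - 54675} = - \frac{74941}{- \frac{6850876696}{125307}} = \left(-74941\right) \left(- \frac{125307}{6850876696}\right) = \frac{9390631887}{6850876696}$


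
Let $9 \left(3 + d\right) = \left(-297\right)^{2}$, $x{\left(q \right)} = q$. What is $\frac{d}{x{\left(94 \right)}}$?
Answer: $\frac{4899}{47} \approx 104.23$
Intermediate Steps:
$d = 9798$ ($d = -3 + \frac{\left(-297\right)^{2}}{9} = -3 + \frac{1}{9} \cdot 88209 = -3 + 9801 = 9798$)
$\frac{d}{x{\left(94 \right)}} = \frac{9798}{94} = 9798 \cdot \frac{1}{94} = \frac{4899}{47}$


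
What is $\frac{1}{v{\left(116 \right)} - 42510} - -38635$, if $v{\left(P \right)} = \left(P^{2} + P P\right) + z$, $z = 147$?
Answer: $\frac{596949384}{15451} \approx 38635.0$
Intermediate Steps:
$v{\left(P \right)} = 147 + 2 P^{2}$ ($v{\left(P \right)} = \left(P^{2} + P P\right) + 147 = \left(P^{2} + P^{2}\right) + 147 = 2 P^{2} + 147 = 147 + 2 P^{2}$)
$\frac{1}{v{\left(116 \right)} - 42510} - -38635 = \frac{1}{\left(147 + 2 \cdot 116^{2}\right) - 42510} - -38635 = \frac{1}{\left(147 + 2 \cdot 13456\right) - 42510} + 38635 = \frac{1}{\left(147 + 26912\right) - 42510} + 38635 = \frac{1}{27059 - 42510} + 38635 = \frac{1}{-15451} + 38635 = - \frac{1}{15451} + 38635 = \frac{596949384}{15451}$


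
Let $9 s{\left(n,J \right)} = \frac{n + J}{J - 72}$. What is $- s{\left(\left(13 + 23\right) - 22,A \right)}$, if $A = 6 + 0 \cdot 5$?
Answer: $\frac{10}{297} \approx 0.03367$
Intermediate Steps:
$A = 6$ ($A = 6 + 0 = 6$)
$s{\left(n,J \right)} = \frac{J + n}{9 \left(-72 + J\right)}$ ($s{\left(n,J \right)} = \frac{\left(n + J\right) \frac{1}{J - 72}}{9} = \frac{\left(J + n\right) \frac{1}{-72 + J}}{9} = \frac{\frac{1}{-72 + J} \left(J + n\right)}{9} = \frac{J + n}{9 \left(-72 + J\right)}$)
$- s{\left(\left(13 + 23\right) - 22,A \right)} = - \frac{6 + \left(\left(13 + 23\right) - 22\right)}{9 \left(-72 + 6\right)} = - \frac{6 + \left(36 - 22\right)}{9 \left(-66\right)} = - \frac{\left(-1\right) \left(6 + 14\right)}{9 \cdot 66} = - \frac{\left(-1\right) 20}{9 \cdot 66} = \left(-1\right) \left(- \frac{10}{297}\right) = \frac{10}{297}$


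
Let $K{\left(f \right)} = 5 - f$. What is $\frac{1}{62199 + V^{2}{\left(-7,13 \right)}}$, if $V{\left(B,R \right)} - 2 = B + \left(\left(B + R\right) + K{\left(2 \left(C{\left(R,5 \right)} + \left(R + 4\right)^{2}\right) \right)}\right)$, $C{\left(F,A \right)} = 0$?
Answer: $\frac{1}{389383} \approx 2.5682 \cdot 10^{-6}$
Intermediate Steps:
$V{\left(B,R \right)} = 7 + R - 2 \left(4 + R\right)^{2} + 2 B$ ($V{\left(B,R \right)} = 2 - \left(-5 - R - 2 B + 2 \left(0 + \left(R + 4\right)^{2}\right)\right) = 2 - \left(-5 - R - 2 B + 2 \left(0 + \left(4 + R\right)^{2}\right)\right) = 2 - \left(-5 - R - 2 B + 2 \left(4 + R\right)^{2}\right) = 2 + \left(B + \left(5 + B + R - 2 \left(4 + R\right)^{2}\right)\right) = 2 + \left(5 + R - 2 \left(4 + R\right)^{2} + 2 B\right) = 7 + R - 2 \left(4 + R\right)^{2} + 2 B$)
$\frac{1}{62199 + V^{2}{\left(-7,13 \right)}} = \frac{1}{62199 + \left(7 + 13 - 2 \left(4 + 13\right)^{2} + 2 \left(-7\right)\right)^{2}} = \frac{1}{62199 + \left(7 + 13 - 2 \cdot 17^{2} - 14\right)^{2}} = \frac{1}{62199 + \left(7 + 13 - 578 - 14\right)^{2}} = \frac{1}{62199 + \left(-572\right)^{2}} = \frac{1}{62199 + 327184} = \frac{1}{389383}$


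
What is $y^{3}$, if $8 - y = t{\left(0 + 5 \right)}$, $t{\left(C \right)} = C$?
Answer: $27$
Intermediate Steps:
$y = 3$ ($y = 8 - \left(0 + 5\right) = 8 - 5 = 3$)
$y^{3} = 3^{3} = 27$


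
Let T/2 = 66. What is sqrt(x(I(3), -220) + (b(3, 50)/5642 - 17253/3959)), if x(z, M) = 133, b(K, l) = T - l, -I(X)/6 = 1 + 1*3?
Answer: sqrt(16047570681978927)/11168339 ≈ 11.343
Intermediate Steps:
T = 132 (T = 2*66 = 132)
I(X) = -24 (I(X) = -6*(1 + 1*3) = -6*(1 + 3) = -6*4 = -24)
b(K, l) = 132 - l
sqrt(x(I(3), -220) + (b(3, 50)/5642 - 17253/3959)) = sqrt(133 + ((132 - 1*50)/5642 - 17253/3959)) = sqrt(133 + ((132 - 50)*(1/5642) - 17253*1/3959)) = sqrt(133 + (82*(1/5642) - 17253/3959)) = sqrt(133 + (41/2821 - 17253/3959)) = sqrt(133 - 48508394/11168339) = sqrt(1436880693/11168339) = sqrt(16047570681978927)/11168339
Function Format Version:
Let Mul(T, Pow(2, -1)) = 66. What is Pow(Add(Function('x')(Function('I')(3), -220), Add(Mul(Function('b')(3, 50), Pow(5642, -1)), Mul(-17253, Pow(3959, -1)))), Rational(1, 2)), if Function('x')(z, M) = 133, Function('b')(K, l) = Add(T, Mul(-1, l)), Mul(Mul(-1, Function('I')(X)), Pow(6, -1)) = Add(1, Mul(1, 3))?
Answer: Mul(Rational(1, 11168339), Pow(16047570681978927, Rational(1, 2))) ≈ 11.343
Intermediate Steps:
T = 132 (T = Mul(2, 66) = 132)
Function('I')(X) = -24 (Function('I')(X) = Mul(-6, Add(1, Mul(1, 3))) = Mul(-6, Add(1, 3)) = Mul(-6, 4) = -24)
Function('b')(K, l) = Add(132, Mul(-1, l))
Pow(Add(Function('x')(Function('I')(3), -220), Add(Mul(Function('b')(3, 50), Pow(5642, -1)), Mul(-17253, Pow(3959, -1)))), Rational(1, 2)) = Pow(Add(133, Add(Mul(Add(132, Mul(-1, 50)), Pow(5642, -1)), Mul(-17253, Pow(3959, -1)))), Rational(1, 2)) = Pow(Add(133, Add(Mul(Add(132, -50), Rational(1, 5642)), Mul(-17253, Rational(1, 3959)))), Rational(1, 2)) = Pow(Add(133, Add(Mul(82, Rational(1, 5642)), Rational(-17253, 3959))), Rational(1, 2)) = Pow(Add(133, Add(Rational(41, 2821), Rational(-17253, 3959))), Rational(1, 2)) = Pow(Add(133, Rational(-48508394, 11168339)), Rational(1, 2)) = Pow(Rational(1436880693, 11168339), Rational(1, 2)) = Mul(Rational(1, 11168339), Pow(16047570681978927, Rational(1, 2)))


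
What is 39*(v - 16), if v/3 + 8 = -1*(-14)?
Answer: 78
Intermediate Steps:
v = 18 (v = -24 + 3*(-1*(-14)) = -24 + 3*14 = -24 + 42 = 18)
39*(v - 16) = 39*(18 - 16) = 39*2 = 78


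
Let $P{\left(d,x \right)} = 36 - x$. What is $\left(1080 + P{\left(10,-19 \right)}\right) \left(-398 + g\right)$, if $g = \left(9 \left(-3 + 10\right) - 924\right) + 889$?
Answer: $-419950$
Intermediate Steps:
$g = 28$ ($g = \left(9 \cdot 7 - 924\right) + 889 = \left(63 - 924\right) + 889 = -861 + 889 = 28$)
$\left(1080 + P{\left(10,-19 \right)}\right) \left(-398 + g\right) = \left(1080 + \left(36 - -19\right)\right) \left(-398 + 28\right) = \left(1080 + \left(36 + 19\right)\right) \left(-370\right) = \left(1080 + 55\right) \left(-370\right) = 1135 \left(-370\right) = -419950$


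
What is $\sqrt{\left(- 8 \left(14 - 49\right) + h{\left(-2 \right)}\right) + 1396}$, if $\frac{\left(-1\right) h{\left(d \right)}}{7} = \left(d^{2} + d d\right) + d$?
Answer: $\sqrt{1634} \approx 40.423$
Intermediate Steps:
$h{\left(d \right)} = - 14 d^{2} - 7 d$ ($h{\left(d \right)} = - 7 \left(\left(d^{2} + d d\right) + d\right) = - 7 \left(\left(d^{2} + d^{2}\right) + d\right) = - 7 \left(2 d^{2} + d\right) = - 7 \left(d + 2 d^{2}\right) = - 14 d^{2} - 7 d$)
$\sqrt{\left(- 8 \left(14 - 49\right) + h{\left(-2 \right)}\right) + 1396} = \sqrt{\left(- 8 \left(14 - 49\right) - - 14 \left(1 + 2 \left(-2\right)\right)\right) + 1396} = \sqrt{\left(- 8 \left(14 - 49\right) - - 14 \left(1 - 4\right)\right) + 1396} = \sqrt{\left(\left(-8\right) \left(-35\right) - \left(-14\right) \left(-3\right)\right) + 1396} = \sqrt{\left(280 - 42\right) + 1396} = \sqrt{238 + 1396} = \sqrt{1634}$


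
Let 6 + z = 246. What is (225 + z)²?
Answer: 216225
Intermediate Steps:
z = 240 (z = -6 + 246 = 240)
(225 + z)² = (225 + 240)² = 465² = 216225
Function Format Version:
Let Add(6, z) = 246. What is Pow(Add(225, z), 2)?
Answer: 216225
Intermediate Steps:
z = 240 (z = Add(-6, 246) = 240)
Pow(Add(225, z), 2) = Pow(Add(225, 240), 2) = Pow(465, 2) = 216225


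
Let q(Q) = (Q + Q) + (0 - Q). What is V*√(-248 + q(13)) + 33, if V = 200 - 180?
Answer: 33 + 20*I*√235 ≈ 33.0 + 306.59*I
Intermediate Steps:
q(Q) = Q (q(Q) = 2*Q - Q = Q)
V = 20
V*√(-248 + q(13)) + 33 = 20*√(-248 + 13) + 33 = 20*√(-235) + 33 = 20*(I*√235) + 33 = 20*I*√235 + 33 = 33 + 20*I*√235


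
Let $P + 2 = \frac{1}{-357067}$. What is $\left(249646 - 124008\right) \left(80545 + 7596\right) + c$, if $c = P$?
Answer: $\frac{3954109595842051}{357067} \approx 1.1074 \cdot 10^{10}$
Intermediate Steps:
$P = - \frac{714135}{357067}$ ($P = -2 + \frac{1}{-357067} = -2 - \frac{1}{357067} = - \frac{714135}{357067} \approx -2.0$)
$c = - \frac{714135}{357067} \approx -2.0$
$\left(249646 - 124008\right) \left(80545 + 7596\right) + c = \left(249646 - 124008\right) \left(80545 + 7596\right) - \frac{714135}{357067} = 125638 \cdot 88141 - \frac{714135}{357067} = 11073858958 - \frac{714135}{357067} = \frac{3954109595842051}{357067}$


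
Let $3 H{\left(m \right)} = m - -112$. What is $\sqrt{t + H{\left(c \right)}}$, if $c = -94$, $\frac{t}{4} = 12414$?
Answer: $3 \sqrt{5518} \approx 222.85$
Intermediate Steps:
$t = 49656$ ($t = 4 \cdot 12414 = 49656$)
$H{\left(m \right)} = \frac{112}{3} + \frac{m}{3}$ ($H{\left(m \right)} = \frac{m - -112}{3} = \frac{m + 112}{3} = \frac{112 + m}{3} = \frac{112}{3} + \frac{m}{3}$)
$\sqrt{t + H{\left(c \right)}} = \sqrt{49656 + \left(\frac{112}{3} + \frac{1}{3} \left(-94\right)\right)} = \sqrt{49656 + \left(\frac{112}{3} - \frac{94}{3}\right)} = \sqrt{49656 + 6} = \sqrt{49662} = 3 \sqrt{5518}$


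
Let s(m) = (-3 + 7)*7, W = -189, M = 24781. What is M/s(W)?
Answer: 24781/28 ≈ 885.04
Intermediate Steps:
s(m) = 28 (s(m) = 4*7 = 28)
M/s(W) = 24781/28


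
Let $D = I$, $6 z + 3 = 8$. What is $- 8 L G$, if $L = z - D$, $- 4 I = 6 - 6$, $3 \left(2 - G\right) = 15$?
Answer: $20$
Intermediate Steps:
$G = -3$ ($G = 2 - 5 = -3$)
$z = \frac{5}{6}$ ($z = - \frac{1}{2} + \frac{1}{6} \cdot 8 = - \frac{1}{2} + \frac{4}{3} = \frac{5}{6} \approx 0.83333$)
$I = 0$ ($I = - \frac{6 - 6}{4} = \left(- \frac{1}{4}\right) 0 = 0$)
$D = 0$
$L = \frac{5}{6}$ ($L = \frac{5}{6} - 0 = \frac{5}{6} + 0 = \frac{5}{6} \approx 0.83333$)
$- 8 L G = \left(-8\right) \frac{5}{6} \left(-3\right) = \left(- \frac{20}{3}\right) \left(-3\right) = 20$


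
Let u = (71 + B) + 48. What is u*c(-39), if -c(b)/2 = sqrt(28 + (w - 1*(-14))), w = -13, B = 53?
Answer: -344*sqrt(29) ≈ -1852.5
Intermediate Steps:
u = 172 (u = (71 + 53) + 48 = 124 + 48 = 172)
c(b) = -2*sqrt(29) (c(b) = -2*sqrt(28 + (-13 - 1*(-14))) = -2*sqrt(28 + (-13 + 14)) = -2*sqrt(28 + 1) = -2*sqrt(29))
u*c(-39) = 172*(-2*sqrt(29)) = -344*sqrt(29)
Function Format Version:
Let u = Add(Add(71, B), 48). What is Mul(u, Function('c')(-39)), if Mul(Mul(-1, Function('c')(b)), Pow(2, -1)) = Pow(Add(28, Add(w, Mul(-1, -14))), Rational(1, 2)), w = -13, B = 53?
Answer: Mul(-344, Pow(29, Rational(1, 2))) ≈ -1852.5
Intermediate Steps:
u = 172 (u = Add(Add(71, 53), 48) = Add(124, 48) = 172)
Function('c')(b) = Mul(-2, Pow(29, Rational(1, 2))) (Function('c')(b) = Mul(-2, Pow(Add(28, Add(-13, Mul(-1, -14))), Rational(1, 2))) = Mul(-2, Pow(Add(28, Add(-13, 14)), Rational(1, 2))) = Mul(-2, Pow(Add(28, 1), Rational(1, 2))) = Mul(-2, Pow(29, Rational(1, 2))))
Mul(u, Function('c')(-39)) = Mul(172, Mul(-2, Pow(29, Rational(1, 2)))) = Mul(-344, Pow(29, Rational(1, 2)))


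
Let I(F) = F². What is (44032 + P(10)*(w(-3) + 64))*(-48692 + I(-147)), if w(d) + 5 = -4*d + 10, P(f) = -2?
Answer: -1188131210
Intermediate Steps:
w(d) = 5 - 4*d (w(d) = -5 + (-4*d + 10) = -5 + (10 - 4*d) = 5 - 4*d)
(44032 + P(10)*(w(-3) + 64))*(-48692 + I(-147)) = (44032 - 2*((5 - 4*(-3)) + 64))*(-48692 + (-147)²) = (44032 - 2*((5 + 12) + 64))*(-48692 + 21609) = (44032 - 2*(17 + 64))*(-27083) = (44032 - 2*81)*(-27083) = (44032 - 162)*(-27083) = 43870*(-27083) = -1188131210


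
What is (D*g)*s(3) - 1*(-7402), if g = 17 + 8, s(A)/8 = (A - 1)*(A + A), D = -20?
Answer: -40598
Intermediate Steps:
s(A) = 16*A*(-1 + A) (s(A) = 8*((A - 1)*(A + A)) = 8*((-1 + A)*(2*A)) = 8*(2*A*(-1 + A)) = 16*A*(-1 + A))
g = 25
(D*g)*s(3) - 1*(-7402) = (-20*25)*(16*3*(-1 + 3)) - 1*(-7402) = -8000*3*2 + 7402 = -500*96 + 7402 = -48000 + 7402 = -40598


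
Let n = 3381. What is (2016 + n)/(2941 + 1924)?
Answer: 771/695 ≈ 1.1094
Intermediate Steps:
(2016 + n)/(2941 + 1924) = (2016 + 3381)/(2941 + 1924) = 5397/4865 = 5397*(1/4865) = 771/695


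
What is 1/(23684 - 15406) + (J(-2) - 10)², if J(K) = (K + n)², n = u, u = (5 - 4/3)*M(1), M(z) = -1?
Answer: 327817159/670518 ≈ 488.90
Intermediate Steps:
u = -11/3 (u = (5 - 4/3)*(-1) = (11/3)*(-1) = -11/3 ≈ -3.6667)
n = -11/3 ≈ -3.6667
J(K) = (-11/3 + K)² (J(K) = (K - 11/3)² = (-11/3 + K)²)
1/(23684 - 15406) + (J(-2) - 10)² = 1/(23684 - 15406) + ((-11 + 3*(-2))²/9 - 10)² = 1/8278 + ((-11 - 6)²/9 - 10)² = 1/8278 + ((⅑)*(-17)² - 10)² = 1/8278 + ((⅑)*289 - 10)² = 1/8278 + (289/9 - 10)² = 1/8278 + (199/9)² = 1/8278 + 39601/81 = 327817159/670518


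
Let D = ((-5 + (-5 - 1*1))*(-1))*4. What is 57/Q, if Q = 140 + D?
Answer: 57/184 ≈ 0.30978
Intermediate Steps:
D = 44 (D = ((-5 + (-5 - 1))*(-1))*4 = ((-5 - 6)*(-1))*4 = -11*(-1)*4 = 11*4 = 44)
Q = 184 (Q = 140 + 44 = 184)
57/Q = 57/184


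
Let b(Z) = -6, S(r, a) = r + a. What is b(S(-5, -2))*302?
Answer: -1812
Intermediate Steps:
S(r, a) = a + r
b(S(-5, -2))*302 = -6*302 = -1812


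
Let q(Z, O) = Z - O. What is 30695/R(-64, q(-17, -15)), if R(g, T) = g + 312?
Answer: 30695/248 ≈ 123.77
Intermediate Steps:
R(g, T) = 312 + g
30695/R(-64, q(-17, -15)) = 30695/(312 - 64) = 30695/248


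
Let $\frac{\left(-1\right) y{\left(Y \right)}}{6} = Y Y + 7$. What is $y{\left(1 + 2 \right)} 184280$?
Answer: $-17690880$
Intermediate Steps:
$y{\left(Y \right)} = -42 - 6 Y^{2}$ ($y{\left(Y \right)} = - 6 \left(Y Y + 7\right) = - 6 \left(Y^{2} + 7\right) = - 6 \left(7 + Y^{2}\right) = -42 - 6 Y^{2}$)
$y{\left(1 + 2 \right)} 184280 = \left(-42 - 6 \left(1 + 2\right)^{2}\right) 184280 = \left(-42 - 6 \cdot 3^{2}\right) 184280 = \left(-42 - 54\right) 184280 = \left(-96\right) 184280 = -17690880$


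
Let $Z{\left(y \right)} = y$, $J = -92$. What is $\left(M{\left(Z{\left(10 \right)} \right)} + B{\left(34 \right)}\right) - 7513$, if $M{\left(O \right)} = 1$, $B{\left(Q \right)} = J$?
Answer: $-7604$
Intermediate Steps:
$B{\left(Q \right)} = -92$
$\left(M{\left(Z{\left(10 \right)} \right)} + B{\left(34 \right)}\right) - 7513 = \left(1 - 92\right) - 7513 = -91 - 7513 = -7604$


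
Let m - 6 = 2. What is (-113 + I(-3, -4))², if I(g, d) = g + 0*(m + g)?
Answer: 13456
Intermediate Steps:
m = 8 (m = 6 + 2 = 8)
I(g, d) = g (I(g, d) = g + 0*(8 + g) = g + 0 = g)
(-113 + I(-3, -4))² = (-113 - 3)² = (-116)² = 13456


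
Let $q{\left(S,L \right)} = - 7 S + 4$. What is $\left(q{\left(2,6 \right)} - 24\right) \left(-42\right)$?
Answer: $1428$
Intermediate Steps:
$q{\left(S,L \right)} = 4 - 7 S$
$\left(q{\left(2,6 \right)} - 24\right) \left(-42\right) = \left(\left(4 - 14\right) - 24\right) \left(-42\right) = \left(-10 - 24\right) \left(-42\right) = \left(-34\right) \left(-42\right) = 1428$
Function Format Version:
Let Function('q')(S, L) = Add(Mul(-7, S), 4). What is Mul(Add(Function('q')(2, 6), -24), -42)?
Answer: 1428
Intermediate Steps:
Function('q')(S, L) = Add(4, Mul(-7, S))
Mul(Add(Function('q')(2, 6), -24), -42) = Mul(Add(Add(4, Mul(-7, 2)), -24), -42) = Mul(Add(Add(4, -14), -24), -42) = Mul(Add(-10, -24), -42) = Mul(-34, -42) = 1428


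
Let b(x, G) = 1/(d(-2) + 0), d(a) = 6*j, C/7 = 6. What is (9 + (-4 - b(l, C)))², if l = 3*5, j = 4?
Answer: 14161/576 ≈ 24.585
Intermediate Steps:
C = 42 (C = 7*6 = 42)
d(a) = 24 (d(a) = 6*4 = 24)
l = 15
b(x, G) = 1/24 (b(x, G) = 1/(24 + 0) = 1/24)
(9 + (-4 - b(l, C)))² = (9 + (-4 - 1*1/24))² = (9 + (-4 - 1/24))² = (9 - 97/24)² = (119/24)² = 14161/576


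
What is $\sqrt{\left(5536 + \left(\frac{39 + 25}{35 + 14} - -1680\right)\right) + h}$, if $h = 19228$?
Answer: $\frac{6 \sqrt{35995}}{7} \approx 162.62$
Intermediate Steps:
$\sqrt{\left(5536 + \left(\frac{39 + 25}{35 + 14} - -1680\right)\right) + h} = \sqrt{\left(5536 + \left(\frac{39 + 25}{35 + 14} - -1680\right)\right) + 19228} = \sqrt{\left(5536 + \left(\frac{64}{49} + 1680\right)\right) + 19228} = \sqrt{\left(5536 + \frac{82384}{49}\right) + 19228} = \sqrt{\frac{353648}{49} + 19228} = \sqrt{\frac{1295820}{49}} = \frac{6 \sqrt{35995}}{7}$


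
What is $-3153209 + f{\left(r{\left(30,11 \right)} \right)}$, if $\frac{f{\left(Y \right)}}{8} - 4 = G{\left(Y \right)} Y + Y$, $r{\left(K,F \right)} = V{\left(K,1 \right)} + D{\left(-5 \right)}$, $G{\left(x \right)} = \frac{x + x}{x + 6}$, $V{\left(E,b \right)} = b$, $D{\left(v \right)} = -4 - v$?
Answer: $-3153153$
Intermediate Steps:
$G{\left(x \right)} = \frac{2 x}{6 + x}$
$r{\left(K,F \right)} = 2$ ($r{\left(K,F \right)} = 1 - -1 = 1 + \left(-4 + 5\right) = 1 + 1 = 2$)
$f{\left(Y \right)} = 32 + 8 Y + \frac{16 Y^{2}}{6 + Y}$ ($f{\left(Y \right)} = 32 + 8 \left(\frac{2 Y}{6 + Y} Y + Y\right) = 32 + 8 \left(\frac{2 Y^{2}}{6 + Y} + Y\right) = 32 + 8 \left(Y + \frac{2 Y^{2}}{6 + Y}\right) = 32 + \left(8 Y + \frac{16 Y^{2}}{6 + Y}\right) = 32 + 8 Y + \frac{16 Y^{2}}{6 + Y}$)
$-3153209 + f{\left(r{\left(30,11 \right)} \right)} = -3153209 + \frac{8 \left(24 + 3 \cdot 2^{2} + 10 \cdot 2\right)}{6 + 2} = -3153209 + \frac{8 \left(24 + 3 \cdot 4 + 20\right)}{8} = -3153209 + 8 \cdot \frac{1}{8} \left(24 + 12 + 20\right) = -3153209 + 8 \cdot \frac{1}{8} \cdot 56 = -3153209 + 56 = -3153153$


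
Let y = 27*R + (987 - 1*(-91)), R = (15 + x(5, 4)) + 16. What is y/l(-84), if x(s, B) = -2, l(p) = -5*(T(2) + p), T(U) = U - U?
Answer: 1861/420 ≈ 4.4310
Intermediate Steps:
T(U) = 0
l(p) = -5*p (l(p) = -5*(0 + p) = -5*p)
R = 29 (R = (15 - 2) + 16 = 13 + 16 = 29)
y = 1861 (y = 27*29 + (987 - 1*(-91)) = 783 + (987 + 91) = 783 + 1078 = 1861)
y/l(-84) = 1861/((-5*(-84))) = 1861/420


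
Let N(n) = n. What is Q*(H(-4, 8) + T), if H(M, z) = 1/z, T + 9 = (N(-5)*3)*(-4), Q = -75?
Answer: -30675/8 ≈ -3834.4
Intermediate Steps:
T = 51 (T = -9 - 5*3*(-4) = -9 - 15*(-4) = -9 + 60 = 51)
Q*(H(-4, 8) + T) = -75*(1/8 + 51) = -75*(⅛ + 51) = -75*409/8 = -30675/8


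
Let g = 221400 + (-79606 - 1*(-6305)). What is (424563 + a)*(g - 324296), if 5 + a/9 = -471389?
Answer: 672717150651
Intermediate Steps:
g = 148099 (g = 221400 + (-79606 + 6305) = 221400 - 73301 = 148099)
a = -4242546 (a = -45 + 9*(-471389) = -45 - 4242501 = -4242546)
(424563 + a)*(g - 324296) = (424563 - 4242546)*(148099 - 324296) = -3817983*(-176197) = 672717150651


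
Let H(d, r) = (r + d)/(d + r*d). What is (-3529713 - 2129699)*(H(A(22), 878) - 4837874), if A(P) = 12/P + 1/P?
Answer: 104288563482273676/3809 ≈ 2.7380e+13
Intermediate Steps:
A(P) = 13/P (A(P) = 12/P + 1/P = 13/P)
H(d, r) = (d + r)/(d + d*r)
(-3529713 - 2129699)*(H(A(22), 878) - 4837874) = (-3529713 - 2129699)*((13/22 + 878)/(((13/22))*(1 + 878)) - 4837874) = -5659412*((13*(1/22) + 878)/((13*(1/22))*879) - 4837874) = -5659412*((1/879)*(13/22 + 878)/(13/22) - 4837874) = -5659412*((22/13)*(1/879)*(19329/22) - 4837874) = -5659412*(6443/3809 - 4837874) = -5659412*(-18427455623/3809) = 104288563482273676/3809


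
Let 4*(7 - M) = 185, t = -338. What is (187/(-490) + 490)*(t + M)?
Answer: -362028717/1960 ≈ -1.8471e+5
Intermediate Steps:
M = -157/4 (M = 7 - 1/4*185 = 7 - 185/4 = -157/4 ≈ -39.250)
(187/(-490) + 490)*(t + M) = (187/(-490) + 490)*(-338 - 157/4) = (187*(-1/490) + 490)*(-1509/4) = (-187/490 + 490)*(-1509/4) = (239913/490)*(-1509/4) = -362028717/1960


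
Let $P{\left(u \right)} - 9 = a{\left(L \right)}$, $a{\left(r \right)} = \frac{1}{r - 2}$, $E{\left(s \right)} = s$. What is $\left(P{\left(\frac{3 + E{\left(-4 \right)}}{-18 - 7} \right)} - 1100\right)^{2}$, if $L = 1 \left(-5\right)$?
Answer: $\frac{58339044}{49} \approx 1.1906 \cdot 10^{6}$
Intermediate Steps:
$L = -5$
$a{\left(r \right)} = \frac{1}{-2 + r}$
$P{\left(u \right)} = \frac{62}{7}$ ($P{\left(u \right)} = 9 + \frac{1}{-2 - 5} = 9 + \frac{1}{-7} = 9 - \frac{1}{7} = \frac{62}{7}$)
$\left(P{\left(\frac{3 + E{\left(-4 \right)}}{-18 - 7} \right)} - 1100\right)^{2} = \left(\frac{62}{7} - 1100\right)^{2} = \left(- \frac{7638}{7}\right)^{2} = \frac{58339044}{49}$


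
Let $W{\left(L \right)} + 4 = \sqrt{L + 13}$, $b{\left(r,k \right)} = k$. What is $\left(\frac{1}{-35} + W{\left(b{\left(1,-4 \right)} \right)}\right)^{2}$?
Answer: $\frac{1296}{1225} \approx 1.058$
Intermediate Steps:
$W{\left(L \right)} = -4 + \sqrt{13 + L}$ ($W{\left(L \right)} = -4 + \sqrt{L + 13} = -4 + \sqrt{13 + L}$)
$\left(\frac{1}{-35} + W{\left(b{\left(1,-4 \right)} \right)}\right)^{2} = \left(\frac{1}{-35} - \left(4 - \sqrt{13 - 4}\right)\right)^{2} = \left(- \frac{1}{35} - \left(4 - \sqrt{9}\right)\right)^{2} = \left(- \frac{1}{35} + \left(-4 + 3\right)\right)^{2} = \left(- \frac{1}{35} - 1\right)^{2} = \left(- \frac{36}{35}\right)^{2} = \frac{1296}{1225}$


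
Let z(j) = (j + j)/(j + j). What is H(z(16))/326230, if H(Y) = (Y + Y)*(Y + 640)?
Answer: 641/163115 ≈ 0.0039297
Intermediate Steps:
z(j) = 1 (z(j) = (2*j)/((2*j)) = (2*j)*(1/(2*j)) = 1)
H(Y) = 2*Y*(640 + Y) (H(Y) = (2*Y)*(640 + Y) = 2*Y*(640 + Y))
H(z(16))/326230 = (2*1*(640 + 1))/326230 = (2*1*641)*(1/326230) = 1282*(1/326230) = 641/163115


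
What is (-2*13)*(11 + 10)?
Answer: -546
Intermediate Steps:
(-2*13)*(11 + 10) = -26*21 = -546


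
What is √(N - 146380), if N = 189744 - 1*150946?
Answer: I*√107582 ≈ 328.0*I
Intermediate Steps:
N = 38798 (N = 189744 - 150946 = 38798)
√(N - 146380) = √(38798 - 146380) = √(-107582) = I*√107582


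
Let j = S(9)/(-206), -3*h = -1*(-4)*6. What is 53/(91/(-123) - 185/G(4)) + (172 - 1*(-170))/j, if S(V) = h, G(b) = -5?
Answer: 39283509/4460 ≈ 8808.0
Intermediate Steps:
h = -8 (h = -(-1*(-4))*6/3 = -4*6/3 = -⅓*24 = -8)
S(V) = -8
j = 4/103 (j = -8/(-206) = -8*(-1/206) = 4/103 ≈ 0.038835)
53/(91/(-123) - 185/G(4)) + (172 - 1*(-170))/j = 53/(91/(-123) - 185/(-5)) + (172 - 1*(-170))/(4/103) = 53/(91*(-1/123) - 185*(-⅕)) + (172 + 170)*(103/4) = 53/(-91/123 + 37) + 342*(103/4) = 53/(4460/123) + 17613/2 = 53*(123/4460) + 17613/2 = 6519/4460 + 17613/2 = 39283509/4460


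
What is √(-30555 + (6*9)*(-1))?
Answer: 3*I*√3401 ≈ 174.95*I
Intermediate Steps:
√(-30555 + (6*9)*(-1)) = √(-30555 + 54*(-1)) = √(-30555 - 54) = √(-30609) = 3*I*√3401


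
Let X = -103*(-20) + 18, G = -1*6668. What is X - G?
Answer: 8746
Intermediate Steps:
G = -6668
X = 2078 (X = 2060 + 18 = 2078)
X - G = 2078 - 1*(-6668) = 2078 + 6668 = 8746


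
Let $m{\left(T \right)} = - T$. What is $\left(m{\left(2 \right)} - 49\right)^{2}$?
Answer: $2601$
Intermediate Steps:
$\left(m{\left(2 \right)} - 49\right)^{2} = \left(\left(-1\right) 2 - 49\right)^{2} = \left(-2 - 49\right)^{2} = \left(-51\right)^{2} = 2601$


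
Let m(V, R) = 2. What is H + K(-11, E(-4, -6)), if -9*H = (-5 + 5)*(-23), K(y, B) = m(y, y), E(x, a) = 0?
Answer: 2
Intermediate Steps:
K(y, B) = 2
H = 0 (H = -(-5 + 5)*(-23)/9 = -0*(-23) = -⅑*0 = 0)
H + K(-11, E(-4, -6)) = 0 + 2 = 2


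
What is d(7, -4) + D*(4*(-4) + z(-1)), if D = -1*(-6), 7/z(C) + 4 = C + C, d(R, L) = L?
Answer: -107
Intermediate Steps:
z(C) = 7/(-4 + 2*C) (z(C) = 7/(-4 + (C + C)) = 7/(-4 + 2*C))
D = 6
d(7, -4) + D*(4*(-4) + z(-1)) = -4 + 6*(4*(-4) + 7/(2*(-2 - 1))) = -4 + 6*(-16 + (7/2)/(-3)) = -4 + 6*(-16 + (7/2)*(-⅓)) = -4 + 6*(-16 - 7/6) = -4 + 6*(-103/6) = -4 - 103 = -107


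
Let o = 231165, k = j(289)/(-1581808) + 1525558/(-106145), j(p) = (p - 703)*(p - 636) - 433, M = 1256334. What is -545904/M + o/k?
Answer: -478070709985840187928/29909894159745013 ≈ -15984.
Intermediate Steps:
j(p) = -433 + (-703 + p)*(-636 + p) (j(p) = (-703 + p)*(-636 + p) - 433 = -433 + (-703 + p)*(-636 + p))
k = -2428342466489/167901010160 (k = (446675 + 289² - 1339*289)/(-1581808) + 1525558/(-106145) = (446675 + 83521 - 386971)*(-1/1581808) + 1525558*(-1/106145) = 143225*(-1/1581808) - 1525558/106145 = -143225/1581808 - 1525558/106145 = -2428342466489/167901010160 ≈ -14.463)
-545904/M + o/k = -545904/1256334 + 231165/(-2428342466489/167901010160) = -545904*1/1256334 + 231165*(-167901010160/2428342466489) = -5352/12317 - 38812837013636400/2428342466489 = -478070709985840187928/29909894159745013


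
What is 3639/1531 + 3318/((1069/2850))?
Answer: 14481485391/1636639 ≈ 8848.3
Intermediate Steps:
3639/1531 + 3318/((1069/2850)) = 3639*(1/1531) + 3318/((1069*(1/2850))) = 3639/1531 + 3318/(1069/2850) = 3639/1531 + 3318*(2850/1069) = 3639/1531 + 9456300/1069 = 14481485391/1636639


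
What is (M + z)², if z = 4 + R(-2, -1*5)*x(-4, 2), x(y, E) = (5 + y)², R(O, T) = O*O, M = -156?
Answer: 21904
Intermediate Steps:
R(O, T) = O²
z = 8 (z = 4 + (-2)²*(5 - 4)² = 4 + 4*1² = 4 + 4*1 = 4 + 4 = 8)
(M + z)² = (-156 + 8)² = (-148)² = 21904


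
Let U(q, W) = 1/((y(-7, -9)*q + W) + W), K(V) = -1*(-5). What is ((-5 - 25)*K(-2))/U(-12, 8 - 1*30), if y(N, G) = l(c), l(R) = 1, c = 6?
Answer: 8400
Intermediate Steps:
K(V) = 5
y(N, G) = 1
U(q, W) = 1/(q + 2*W) (U(q, W) = 1/((1*q + W) + W) = 1/((q + W) + W) = 1/((W + q) + W) = 1/(q + 2*W))
((-5 - 25)*K(-2))/U(-12, 8 - 1*30) = ((-5 - 25)*5)/(1/(-12 + 2*(8 - 1*30))) = (-30*5)/(1/(-12 + 2*(8 - 30))) = -150/(1/(-12 + 2*(-22))) = -150/(1/(-12 - 44)) = -150/(1/(-56)) = -150/(-1/56) = -150*(-56) = 8400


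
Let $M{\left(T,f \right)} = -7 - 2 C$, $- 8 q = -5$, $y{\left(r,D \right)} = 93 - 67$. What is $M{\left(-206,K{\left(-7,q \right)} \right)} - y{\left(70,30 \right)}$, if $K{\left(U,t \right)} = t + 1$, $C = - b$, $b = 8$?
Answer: $-17$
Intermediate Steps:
$y{\left(r,D \right)} = 26$ ($y{\left(r,D \right)} = 93 - 67 = 26$)
$q = \frac{5}{8}$ ($q = \left(- \frac{1}{8}\right) \left(-5\right) = \frac{5}{8} \approx 0.625$)
$C = -8$ ($C = \left(-1\right) 8 = -8$)
$K{\left(U,t \right)} = 1 + t$
$M{\left(T,f \right)} = 9$ ($M{\left(T,f \right)} = -7 - -16 = -7 + 16 = 9$)
$M{\left(-206,K{\left(-7,q \right)} \right)} - y{\left(70,30 \right)} = 9 - 26 = -17$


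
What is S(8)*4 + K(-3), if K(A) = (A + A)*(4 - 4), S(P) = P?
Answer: 32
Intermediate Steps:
K(A) = 0 (K(A) = (2*A)*0 = 0)
S(8)*4 + K(-3) = 8*4 + 0 = 32 + 0 = 32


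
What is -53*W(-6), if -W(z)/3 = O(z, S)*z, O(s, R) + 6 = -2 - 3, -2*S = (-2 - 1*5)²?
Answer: 10494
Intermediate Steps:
S = -49/2 (S = -(-2 - 1*5)²/2 = -(-2 - 5)²/2 = -½*(-7)² = -½*49 = -49/2 ≈ -24.500)
O(s, R) = -11 (O(s, R) = -6 + (-2 - 3) = -6 - 5 = -11)
W(z) = 33*z (W(z) = -(-33)*z = 33*z)
-53*W(-6) = -1749*(-6) = -53*(-198) = 10494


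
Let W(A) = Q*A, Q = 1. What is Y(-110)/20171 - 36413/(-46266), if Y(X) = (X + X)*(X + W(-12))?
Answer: 1976266063/933231486 ≈ 2.1177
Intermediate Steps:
W(A) = A (W(A) = 1*A = A)
Y(X) = 2*X*(-12 + X) (Y(X) = (X + X)*(X - 12) = (2*X)*(-12 + X) = 2*X*(-12 + X))
Y(-110)/20171 - 36413/(-46266) = (2*(-110)*(-12 - 110))/20171 - 36413/(-46266) = (2*(-110)*(-122))*(1/20171) - 36413*(-1/46266) = 26840*(1/20171) + 36413/46266 = 26840/20171 + 36413/46266 = 1976266063/933231486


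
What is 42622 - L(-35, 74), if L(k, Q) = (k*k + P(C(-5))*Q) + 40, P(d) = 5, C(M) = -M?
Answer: 40987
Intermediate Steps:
L(k, Q) = 40 + k² + 5*Q (L(k, Q) = (k*k + 5*Q) + 40 = (k² + 5*Q) + 40 = 40 + k² + 5*Q)
42622 - L(-35, 74) = 42622 - (40 + (-35)² + 5*74) = 42622 - (40 + 1225 + 370) = 42622 - 1*1635 = 42622 - 1635 = 40987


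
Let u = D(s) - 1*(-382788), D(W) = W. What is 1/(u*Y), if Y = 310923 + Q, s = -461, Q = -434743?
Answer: -1/47339729140 ≈ -2.1124e-11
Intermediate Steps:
u = 382327 (u = -461 - 1*(-382788) = -461 + 382788 = 382327)
Y = -123820 (Y = 310923 - 434743 = -123820)
1/(u*Y) = 1/(382327*(-123820)) = (1/382327)*(-1/123820) = -1/47339729140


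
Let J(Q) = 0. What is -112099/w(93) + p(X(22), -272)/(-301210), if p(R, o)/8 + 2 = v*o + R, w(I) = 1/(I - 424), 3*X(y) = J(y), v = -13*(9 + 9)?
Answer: 5588163480661/150605 ≈ 3.7105e+7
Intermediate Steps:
v = -234 (v = -13*18 = -234)
X(y) = 0 (X(y) = (1/3)*0 = 0)
w(I) = 1/(-424 + I)
p(R, o) = -16 - 1872*o + 8*R (p(R, o) = -16 + 8*(-234*o + R) = -16 + 8*(R - 234*o) = -16 + (-1872*o + 8*R) = -16 - 1872*o + 8*R)
-112099/w(93) + p(X(22), -272)/(-301210) = -112099/(1/(-424 + 93)) + (-16 - 1872*(-272) + 8*0)/(-301210) = -112099/(1/(-331)) + (-16 + 509184 + 0)*(-1/301210) = -112099/(-1/331) + 509168*(-1/301210) = -112099*(-331) - 254584/150605 = 37104769 - 254584/150605 = 5588163480661/150605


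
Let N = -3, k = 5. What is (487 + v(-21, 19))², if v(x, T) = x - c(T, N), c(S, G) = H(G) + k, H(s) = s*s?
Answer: 204304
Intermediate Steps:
H(s) = s²
c(S, G) = 5 + G² (c(S, G) = G² + 5 = 5 + G²)
v(x, T) = -14 + x (v(x, T) = x - (5 + (-3)²) = x - (5 + 9) = x - 1*14 = x - 14 = -14 + x)
(487 + v(-21, 19))² = (487 + (-14 - 21))² = (487 - 35)² = 452² = 204304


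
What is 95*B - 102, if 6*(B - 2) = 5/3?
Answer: 2059/18 ≈ 114.39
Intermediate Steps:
B = 41/18 (B = 2 + (5/3)/6 = 2 + (5*(⅓))/6 = 2 + (⅙)*(5/3) = 2 + 5/18 = 41/18 ≈ 2.2778)
95*B - 102 = 95*(41/18) - 102 = 3895/18 - 102 = 2059/18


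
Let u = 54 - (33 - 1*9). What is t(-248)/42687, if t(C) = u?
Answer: 10/14229 ≈ 0.00070279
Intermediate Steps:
u = 30 (u = 54 - (33 - 9) = 54 - 1*24 = 54 - 24 = 30)
t(C) = 30
t(-248)/42687 = 30/42687 = 30*(1/42687) = 10/14229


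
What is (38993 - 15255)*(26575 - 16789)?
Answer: 232300068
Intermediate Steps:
(38993 - 15255)*(26575 - 16789) = 23738*9786 = 232300068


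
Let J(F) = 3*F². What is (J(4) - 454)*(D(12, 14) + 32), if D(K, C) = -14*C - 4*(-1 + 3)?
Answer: 69832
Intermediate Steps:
D(K, C) = -8 - 14*C (D(K, C) = -14*C - 4*2 = -14*C - 8 = -8 - 14*C)
(J(4) - 454)*(D(12, 14) + 32) = (3*4² - 454)*((-8 - 14*14) + 32) = (3*16 - 454)*((-8 - 196) + 32) = (48 - 454)*(-204 + 32) = -406*(-172) = 69832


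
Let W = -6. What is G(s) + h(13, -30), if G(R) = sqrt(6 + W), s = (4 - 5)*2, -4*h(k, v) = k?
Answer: -13/4 ≈ -3.2500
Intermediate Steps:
h(k, v) = -k/4
s = -2 (s = -1*2 = -2)
G(R) = 0 (G(R) = sqrt(6 - 6) = sqrt(0) = 0)
G(s) + h(13, -30) = 0 - 1/4*13 = 0 - 13/4 = -13/4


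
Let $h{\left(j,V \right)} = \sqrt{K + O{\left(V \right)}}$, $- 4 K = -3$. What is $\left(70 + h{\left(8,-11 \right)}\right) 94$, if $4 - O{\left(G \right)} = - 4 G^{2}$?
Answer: $6580 + 47 \sqrt{1955} \approx 8658.1$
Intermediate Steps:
$K = \frac{3}{4}$ ($K = \left(- \frac{1}{4}\right) \left(-3\right) = \frac{3}{4} \approx 0.75$)
$O{\left(G \right)} = 4 + 4 G^{2}$ ($O{\left(G \right)} = 4 - - 4 G^{2} = 4 + 4 G^{2}$)
$h{\left(j,V \right)} = \sqrt{\frac{19}{4} + 4 V^{2}}$ ($h{\left(j,V \right)} = \sqrt{\frac{3}{4} + \left(4 + 4 V^{2}\right)} = \sqrt{\frac{19}{4} + 4 V^{2}}$)
$\left(70 + h{\left(8,-11 \right)}\right) 94 = \left(70 + \frac{\sqrt{19 + 16 \left(-11\right)^{2}}}{2}\right) 94 = \left(70 + \frac{\sqrt{19 + 16 \cdot 121}}{2}\right) 94 = \left(70 + \frac{\sqrt{19 + 1936}}{2}\right) 94 = \left(70 + \frac{\sqrt{1955}}{2}\right) 94 = 6580 + 47 \sqrt{1955}$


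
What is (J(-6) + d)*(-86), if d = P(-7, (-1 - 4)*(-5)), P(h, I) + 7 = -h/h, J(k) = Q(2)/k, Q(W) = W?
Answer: 2150/3 ≈ 716.67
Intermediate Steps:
J(k) = 2/k
P(h, I) = -8 (P(h, I) = -7 - h/h = -7 - 1*1 = -7 - 1 = -8)
d = -8
(J(-6) + d)*(-86) = (2/(-6) - 8)*(-86) = (2*(-1/6) - 8)*(-86) = (-1/3 - 8)*(-86) = -25/3*(-86) = 2150/3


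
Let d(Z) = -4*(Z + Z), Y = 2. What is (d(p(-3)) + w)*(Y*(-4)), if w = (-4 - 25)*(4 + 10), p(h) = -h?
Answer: 3440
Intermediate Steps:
w = -406 (w = -29*14 = -406)
d(Z) = -8*Z
(d(p(-3)) + w)*(Y*(-4)) = (-(-8)*(-3) - 406)*(2*(-4)) = (-8*3 - 406)*(-8) = (-24 - 406)*(-8) = -430*(-8) = 3440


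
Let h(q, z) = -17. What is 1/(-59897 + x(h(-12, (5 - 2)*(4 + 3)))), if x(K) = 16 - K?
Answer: -1/59864 ≈ -1.6705e-5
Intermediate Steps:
1/(-59897 + x(h(-12, (5 - 2)*(4 + 3)))) = 1/(-59897 + (16 - 1*(-17))) = 1/(-59897 + (16 + 17)) = 1/(-59897 + 33) = 1/(-59864) = -1/59864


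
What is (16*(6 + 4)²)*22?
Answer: 35200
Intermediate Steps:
(16*(6 + 4)²)*22 = (16*10²)*22 = (16*100)*22 = 1600*22 = 35200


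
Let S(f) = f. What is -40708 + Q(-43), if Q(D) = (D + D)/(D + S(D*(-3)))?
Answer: -40709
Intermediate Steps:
Q(D) = -1 (Q(D) = (D + D)/(D + D*(-3)) = (2*D)/(D - 3*D) = (2*D)/((-2*D)) = (2*D)*(-1/(2*D)) = -1)
-40708 + Q(-43) = -40708 - 1 = -40709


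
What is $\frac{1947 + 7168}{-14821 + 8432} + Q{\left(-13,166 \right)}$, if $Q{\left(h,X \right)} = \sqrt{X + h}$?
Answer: $- \frac{9115}{6389} + 3 \sqrt{17} \approx 10.943$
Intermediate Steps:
$\frac{1947 + 7168}{-14821 + 8432} + Q{\left(-13,166 \right)} = \frac{1947 + 7168}{-14821 + 8432} + \sqrt{166 - 13} = \frac{9115}{-6389} + \sqrt{153} = 9115 \left(- \frac{1}{6389}\right) + 3 \sqrt{17} = - \frac{9115}{6389} + 3 \sqrt{17}$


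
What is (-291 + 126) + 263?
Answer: 98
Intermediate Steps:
(-291 + 126) + 263 = -165 + 263 = 98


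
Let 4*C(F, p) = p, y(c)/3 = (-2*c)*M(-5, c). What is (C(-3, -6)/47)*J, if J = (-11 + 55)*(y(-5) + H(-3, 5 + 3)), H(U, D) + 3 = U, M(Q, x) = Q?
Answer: 10296/47 ≈ 219.06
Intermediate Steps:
y(c) = 30*c (y(c) = 3*(-2*c*(-5)) = 3*(10*c) = 30*c)
H(U, D) = -3 + U
C(F, p) = p/4
J = -6864 (J = (-11 + 55)*(30*(-5) + (-3 - 3)) = 44*(-150 - 6) = 44*(-156) = -6864)
(C(-3, -6)/47)*J = (((¼)*(-6))/47)*(-6864) = -3/2*1/47*(-6864) = -3/94*(-6864) = 10296/47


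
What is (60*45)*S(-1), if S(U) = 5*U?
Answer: -13500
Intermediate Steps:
(60*45)*S(-1) = (60*45)*(5*(-1)) = 2700*(-5) = -13500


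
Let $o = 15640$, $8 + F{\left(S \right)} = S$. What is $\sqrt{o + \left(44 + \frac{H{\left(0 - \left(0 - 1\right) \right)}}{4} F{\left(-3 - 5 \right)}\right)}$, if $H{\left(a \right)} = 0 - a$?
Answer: $2 \sqrt{3922} \approx 125.25$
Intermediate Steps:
$F{\left(S \right)} = -8 + S$
$H{\left(a \right)} = - a$
$\sqrt{o + \left(44 + \frac{H{\left(0 - \left(0 - 1\right) \right)}}{4} F{\left(-3 - 5 \right)}\right)} = \sqrt{15640 + \left(44 + \frac{\left(-1\right) \left(0 - \left(0 - 1\right)\right)}{4} \left(-8 - 8\right)\right)} = \sqrt{15640 + \left(44 + - (0 - \left(0 - 1\right)) \frac{1}{4} \left(-8 - 8\right)\right)} = \sqrt{15640 + \left(44 + - (0 - -1) \frac{1}{4} \left(-16\right)\right)} = \sqrt{15640 + \left(44 + - (0 + 1) \frac{1}{4} \left(-16\right)\right)} = \sqrt{15640 + \left(44 + \left(-1\right) 1 \cdot \frac{1}{4} \left(-16\right)\right)} = \sqrt{15640 + \left(44 + \left(-1\right) \frac{1}{4} \left(-16\right)\right)} = \sqrt{15640 + \left(44 - -4\right)} = \sqrt{15640 + \left(44 + 4\right)} = \sqrt{15640 + 48} = \sqrt{15688} = 2 \sqrt{3922}$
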